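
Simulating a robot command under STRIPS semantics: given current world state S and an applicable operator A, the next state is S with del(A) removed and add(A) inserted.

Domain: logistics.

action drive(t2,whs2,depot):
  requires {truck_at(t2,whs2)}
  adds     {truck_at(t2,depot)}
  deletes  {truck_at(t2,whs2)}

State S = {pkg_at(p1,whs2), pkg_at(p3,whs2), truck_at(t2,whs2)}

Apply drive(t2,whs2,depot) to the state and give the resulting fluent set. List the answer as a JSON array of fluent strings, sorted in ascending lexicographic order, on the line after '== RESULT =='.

Progress:
  pre ⊆ S: {truck_at(t2,whs2)} ⊆ S  — applicable
  S \ del = {pkg_at(p1,whs2), pkg_at(p3,whs2)}
  ∪ add   = {pkg_at(p1,whs2), pkg_at(p3,whs2), truck_at(t2,depot)}

== RESULT ==
["pkg_at(p1,whs2)", "pkg_at(p3,whs2)", "truck_at(t2,depot)"]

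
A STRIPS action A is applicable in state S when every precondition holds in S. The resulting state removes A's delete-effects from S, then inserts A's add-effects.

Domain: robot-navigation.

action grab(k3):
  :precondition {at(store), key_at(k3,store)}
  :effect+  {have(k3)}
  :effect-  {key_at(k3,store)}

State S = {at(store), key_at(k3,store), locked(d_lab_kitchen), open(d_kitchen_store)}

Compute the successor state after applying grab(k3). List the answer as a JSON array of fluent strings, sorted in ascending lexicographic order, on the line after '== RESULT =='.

Progress:
  pre ⊆ S: {at(store), key_at(k3,store)} ⊆ S  — applicable
  S \ del = {at(store), locked(d_lab_kitchen), open(d_kitchen_store)}
  ∪ add   = {at(store), have(k3), locked(d_lab_kitchen), open(d_kitchen_store)}

== RESULT ==
["at(store)", "have(k3)", "locked(d_lab_kitchen)", "open(d_kitchen_store)"]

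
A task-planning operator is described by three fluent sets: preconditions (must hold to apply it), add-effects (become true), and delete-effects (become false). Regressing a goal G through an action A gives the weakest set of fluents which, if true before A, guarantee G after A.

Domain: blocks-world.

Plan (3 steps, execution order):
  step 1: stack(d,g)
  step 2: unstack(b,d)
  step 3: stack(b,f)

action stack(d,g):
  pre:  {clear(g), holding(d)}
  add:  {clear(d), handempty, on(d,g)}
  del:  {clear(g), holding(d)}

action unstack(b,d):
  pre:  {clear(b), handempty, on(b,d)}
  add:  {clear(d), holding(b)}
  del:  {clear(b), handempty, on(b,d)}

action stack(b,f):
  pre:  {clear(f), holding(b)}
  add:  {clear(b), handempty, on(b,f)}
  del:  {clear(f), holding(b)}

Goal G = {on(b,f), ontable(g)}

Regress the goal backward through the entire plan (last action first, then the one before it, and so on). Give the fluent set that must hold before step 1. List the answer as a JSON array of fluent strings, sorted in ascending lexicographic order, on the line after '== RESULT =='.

Work backward from the goal:
  through step 3 (stack(b,f)): drop {on(b,f)}, keep {ontable(g)}, require {clear(f), holding(b)}
    → {clear(f), holding(b), ontable(g)}
  through step 2 (unstack(b,d)): drop {holding(b)}, keep {clear(f), ontable(g)}, require {clear(b), handempty, on(b,d)}
    → {clear(b), clear(f), handempty, on(b,d), ontable(g)}
  through step 1 (stack(d,g)): drop {handempty}, keep {clear(b), clear(f), on(b,d), ontable(g)}, require {clear(g), holding(d)}
    → {clear(b), clear(f), clear(g), holding(d), on(b,d), ontable(g)}

== RESULT ==
["clear(b)", "clear(f)", "clear(g)", "holding(d)", "on(b,d)", "ontable(g)"]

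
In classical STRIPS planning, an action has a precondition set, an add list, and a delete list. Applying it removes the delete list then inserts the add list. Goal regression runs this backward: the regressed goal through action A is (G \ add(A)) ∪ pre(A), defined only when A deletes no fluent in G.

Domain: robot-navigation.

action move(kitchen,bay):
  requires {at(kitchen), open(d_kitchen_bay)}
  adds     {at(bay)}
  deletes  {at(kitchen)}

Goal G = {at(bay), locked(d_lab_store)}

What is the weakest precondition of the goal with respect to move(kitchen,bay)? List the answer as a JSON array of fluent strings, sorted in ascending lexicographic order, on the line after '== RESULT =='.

Compute (G \ add) ∪ pre:
  G ∩ del = {}  (empty — regression defined)
  G \ add = {at(bay), locked(d_lab_store)} \ {at(bay)} = {locked(d_lab_store)}
  ∪ pre   = {locked(d_lab_store)} ∪ {at(kitchen), open(d_kitchen_bay)}
          = {at(kitchen), locked(d_lab_store), open(d_kitchen_bay)}

== RESULT ==
["at(kitchen)", "locked(d_lab_store)", "open(d_kitchen_bay)"]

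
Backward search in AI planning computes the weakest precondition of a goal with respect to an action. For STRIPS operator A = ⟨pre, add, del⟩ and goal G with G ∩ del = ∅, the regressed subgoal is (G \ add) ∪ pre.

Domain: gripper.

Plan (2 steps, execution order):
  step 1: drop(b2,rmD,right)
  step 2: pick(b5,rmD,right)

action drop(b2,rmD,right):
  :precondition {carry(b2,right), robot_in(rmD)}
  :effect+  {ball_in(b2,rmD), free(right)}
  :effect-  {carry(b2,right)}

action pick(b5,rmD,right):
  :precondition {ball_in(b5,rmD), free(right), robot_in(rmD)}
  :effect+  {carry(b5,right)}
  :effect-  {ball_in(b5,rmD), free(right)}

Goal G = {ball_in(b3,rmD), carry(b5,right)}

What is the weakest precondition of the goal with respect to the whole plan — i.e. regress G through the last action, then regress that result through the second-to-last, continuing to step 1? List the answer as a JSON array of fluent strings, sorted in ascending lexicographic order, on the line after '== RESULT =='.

Regress step by step:
  through step 2 (pick(b5,rmD,right)): drop {carry(b5,right)}, keep {ball_in(b3,rmD)}, require {ball_in(b5,rmD), free(right), robot_in(rmD)}
    → {ball_in(b3,rmD), ball_in(b5,rmD), free(right), robot_in(rmD)}
  through step 1 (drop(b2,rmD,right)): drop {free(right)}, keep {ball_in(b3,rmD), ball_in(b5,rmD), robot_in(rmD)}, require {carry(b2,right), robot_in(rmD)}
    → {ball_in(b3,rmD), ball_in(b5,rmD), carry(b2,right), robot_in(rmD)}

== RESULT ==
["ball_in(b3,rmD)", "ball_in(b5,rmD)", "carry(b2,right)", "robot_in(rmD)"]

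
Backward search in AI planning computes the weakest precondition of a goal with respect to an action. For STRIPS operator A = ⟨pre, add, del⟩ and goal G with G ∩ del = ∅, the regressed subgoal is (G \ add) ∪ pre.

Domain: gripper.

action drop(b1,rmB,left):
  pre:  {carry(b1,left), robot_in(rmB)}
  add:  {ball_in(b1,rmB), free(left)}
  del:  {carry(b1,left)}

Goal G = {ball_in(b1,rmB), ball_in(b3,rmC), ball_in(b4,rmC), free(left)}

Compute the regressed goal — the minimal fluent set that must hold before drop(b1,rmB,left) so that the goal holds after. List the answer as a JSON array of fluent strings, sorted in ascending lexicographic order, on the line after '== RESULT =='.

Compute (G \ add) ∪ pre:
  G ∩ del = {}  (empty — regression defined)
  G \ add = {ball_in(b1,rmB), ball_in(b3,rmC), ball_in(b4,rmC), free(left)} \ {ball_in(b1,rmB), free(left)} = {ball_in(b3,rmC), ball_in(b4,rmC)}
  ∪ pre   = {ball_in(b3,rmC), ball_in(b4,rmC)} ∪ {carry(b1,left), robot_in(rmB)}
          = {ball_in(b3,rmC), ball_in(b4,rmC), carry(b1,left), robot_in(rmB)}

== RESULT ==
["ball_in(b3,rmC)", "ball_in(b4,rmC)", "carry(b1,left)", "robot_in(rmB)"]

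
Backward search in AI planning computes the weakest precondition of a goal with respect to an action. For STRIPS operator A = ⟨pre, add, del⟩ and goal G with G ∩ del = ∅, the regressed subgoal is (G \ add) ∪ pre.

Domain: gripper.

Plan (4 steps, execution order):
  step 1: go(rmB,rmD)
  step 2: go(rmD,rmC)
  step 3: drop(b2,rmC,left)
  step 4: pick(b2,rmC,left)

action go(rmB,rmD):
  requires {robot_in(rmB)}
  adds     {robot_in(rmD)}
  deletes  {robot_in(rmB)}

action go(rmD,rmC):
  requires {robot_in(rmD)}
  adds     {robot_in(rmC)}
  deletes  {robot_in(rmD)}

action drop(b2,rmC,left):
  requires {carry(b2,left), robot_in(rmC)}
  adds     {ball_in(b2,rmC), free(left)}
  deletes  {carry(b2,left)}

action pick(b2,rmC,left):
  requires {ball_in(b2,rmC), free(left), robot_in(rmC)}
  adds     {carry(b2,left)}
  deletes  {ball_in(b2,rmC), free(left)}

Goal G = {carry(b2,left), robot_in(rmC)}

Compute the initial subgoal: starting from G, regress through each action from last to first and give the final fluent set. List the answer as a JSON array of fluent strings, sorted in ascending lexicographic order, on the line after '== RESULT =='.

Work backward from the goal:
  through step 4 (pick(b2,rmC,left)): drop {carry(b2,left)}, keep {robot_in(rmC)}, require {ball_in(b2,rmC), free(left), robot_in(rmC)}
    → {ball_in(b2,rmC), free(left), robot_in(rmC)}
  through step 3 (drop(b2,rmC,left)): drop {ball_in(b2,rmC), free(left)}, keep {robot_in(rmC)}, require {carry(b2,left), robot_in(rmC)}
    → {carry(b2,left), robot_in(rmC)}
  through step 2 (go(rmD,rmC)): drop {robot_in(rmC)}, keep {carry(b2,left)}, require {robot_in(rmD)}
    → {carry(b2,left), robot_in(rmD)}
  through step 1 (go(rmB,rmD)): drop {robot_in(rmD)}, keep {carry(b2,left)}, require {robot_in(rmB)}
    → {carry(b2,left), robot_in(rmB)}

== RESULT ==
["carry(b2,left)", "robot_in(rmB)"]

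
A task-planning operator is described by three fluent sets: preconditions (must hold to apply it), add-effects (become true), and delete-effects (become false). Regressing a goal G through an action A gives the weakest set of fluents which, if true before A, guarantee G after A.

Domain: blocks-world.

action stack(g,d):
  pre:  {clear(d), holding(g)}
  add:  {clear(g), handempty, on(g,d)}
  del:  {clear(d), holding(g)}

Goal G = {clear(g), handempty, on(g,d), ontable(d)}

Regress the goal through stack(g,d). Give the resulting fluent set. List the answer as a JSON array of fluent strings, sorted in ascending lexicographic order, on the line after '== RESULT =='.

Compute (G \ add) ∪ pre:
  G ∩ del = {}  (empty — regression defined)
  G \ add = {clear(g), handempty, on(g,d), ontable(d)} \ {clear(g), handempty, on(g,d)} = {ontable(d)}
  ∪ pre   = {ontable(d)} ∪ {clear(d), holding(g)}
          = {clear(d), holding(g), ontable(d)}

== RESULT ==
["clear(d)", "holding(g)", "ontable(d)"]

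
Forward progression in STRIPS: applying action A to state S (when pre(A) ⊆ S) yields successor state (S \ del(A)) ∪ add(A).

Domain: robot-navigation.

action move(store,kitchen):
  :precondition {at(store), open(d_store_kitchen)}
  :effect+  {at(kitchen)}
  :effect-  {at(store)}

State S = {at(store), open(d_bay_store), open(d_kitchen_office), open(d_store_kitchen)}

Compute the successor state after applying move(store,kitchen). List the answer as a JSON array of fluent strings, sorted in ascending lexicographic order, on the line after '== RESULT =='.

Compute (S \ del) ∪ add:
  pre ⊆ S: {at(store), open(d_store_kitchen)} ⊆ S  — applicable
  S \ del = {open(d_bay_store), open(d_kitchen_office), open(d_store_kitchen)}
  ∪ add   = {at(kitchen), open(d_bay_store), open(d_kitchen_office), open(d_store_kitchen)}

== RESULT ==
["at(kitchen)", "open(d_bay_store)", "open(d_kitchen_office)", "open(d_store_kitchen)"]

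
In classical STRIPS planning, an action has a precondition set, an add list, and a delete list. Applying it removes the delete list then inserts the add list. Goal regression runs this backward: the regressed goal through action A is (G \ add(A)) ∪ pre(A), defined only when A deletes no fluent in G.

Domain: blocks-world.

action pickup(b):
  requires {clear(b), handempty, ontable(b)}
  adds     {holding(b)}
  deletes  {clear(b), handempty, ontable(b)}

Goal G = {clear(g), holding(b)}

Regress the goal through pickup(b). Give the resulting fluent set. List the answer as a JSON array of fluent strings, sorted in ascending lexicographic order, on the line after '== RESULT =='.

Regress:
  G ∩ del = {}  (empty — regression defined)
  G \ add = {clear(g), holding(b)} \ {holding(b)} = {clear(g)}
  ∪ pre   = {clear(g)} ∪ {clear(b), handempty, ontable(b)}
          = {clear(b), clear(g), handempty, ontable(b)}

== RESULT ==
["clear(b)", "clear(g)", "handempty", "ontable(b)"]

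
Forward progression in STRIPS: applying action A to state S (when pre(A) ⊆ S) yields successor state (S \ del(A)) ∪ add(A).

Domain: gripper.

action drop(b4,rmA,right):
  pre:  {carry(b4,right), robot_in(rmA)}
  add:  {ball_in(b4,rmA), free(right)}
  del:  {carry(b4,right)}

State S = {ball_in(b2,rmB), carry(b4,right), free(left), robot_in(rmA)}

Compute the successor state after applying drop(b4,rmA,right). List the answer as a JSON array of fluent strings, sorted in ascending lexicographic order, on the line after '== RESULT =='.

Compute (S \ del) ∪ add:
  pre ⊆ S: {carry(b4,right), robot_in(rmA)} ⊆ S  — applicable
  S \ del = {ball_in(b2,rmB), free(left), robot_in(rmA)}
  ∪ add   = {ball_in(b2,rmB), ball_in(b4,rmA), free(left), free(right), robot_in(rmA)}

== RESULT ==
["ball_in(b2,rmB)", "ball_in(b4,rmA)", "free(left)", "free(right)", "robot_in(rmA)"]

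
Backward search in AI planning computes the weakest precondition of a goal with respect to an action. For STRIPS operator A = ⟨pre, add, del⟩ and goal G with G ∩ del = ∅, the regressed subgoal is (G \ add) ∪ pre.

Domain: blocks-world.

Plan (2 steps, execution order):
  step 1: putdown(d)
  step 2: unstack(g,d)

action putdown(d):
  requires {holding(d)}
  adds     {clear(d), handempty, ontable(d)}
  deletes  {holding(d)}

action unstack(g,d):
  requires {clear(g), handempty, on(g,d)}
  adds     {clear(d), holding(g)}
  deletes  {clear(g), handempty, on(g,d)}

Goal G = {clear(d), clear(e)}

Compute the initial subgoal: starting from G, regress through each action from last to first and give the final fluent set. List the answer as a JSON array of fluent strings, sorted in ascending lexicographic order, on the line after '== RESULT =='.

Regress step by step:
  through step 2 (unstack(g,d)): drop {clear(d)}, keep {clear(e)}, require {clear(g), handempty, on(g,d)}
    → {clear(e), clear(g), handempty, on(g,d)}
  through step 1 (putdown(d)): drop {handempty}, keep {clear(e), clear(g), on(g,d)}, require {holding(d)}
    → {clear(e), clear(g), holding(d), on(g,d)}

== RESULT ==
["clear(e)", "clear(g)", "holding(d)", "on(g,d)"]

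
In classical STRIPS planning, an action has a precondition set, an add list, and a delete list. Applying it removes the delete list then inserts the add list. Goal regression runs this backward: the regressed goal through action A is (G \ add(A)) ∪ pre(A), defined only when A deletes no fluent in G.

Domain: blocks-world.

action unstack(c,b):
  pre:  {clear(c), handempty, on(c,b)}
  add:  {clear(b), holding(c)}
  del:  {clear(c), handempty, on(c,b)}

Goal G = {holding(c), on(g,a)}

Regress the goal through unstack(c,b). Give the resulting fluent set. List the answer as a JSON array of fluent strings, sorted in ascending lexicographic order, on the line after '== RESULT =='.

Regress:
  G ∩ del = {}  (empty — regression defined)
  G \ add = {holding(c), on(g,a)} \ {clear(b), holding(c)} = {on(g,a)}
  ∪ pre   = {on(g,a)} ∪ {clear(c), handempty, on(c,b)}
          = {clear(c), handempty, on(c,b), on(g,a)}

== RESULT ==
["clear(c)", "handempty", "on(c,b)", "on(g,a)"]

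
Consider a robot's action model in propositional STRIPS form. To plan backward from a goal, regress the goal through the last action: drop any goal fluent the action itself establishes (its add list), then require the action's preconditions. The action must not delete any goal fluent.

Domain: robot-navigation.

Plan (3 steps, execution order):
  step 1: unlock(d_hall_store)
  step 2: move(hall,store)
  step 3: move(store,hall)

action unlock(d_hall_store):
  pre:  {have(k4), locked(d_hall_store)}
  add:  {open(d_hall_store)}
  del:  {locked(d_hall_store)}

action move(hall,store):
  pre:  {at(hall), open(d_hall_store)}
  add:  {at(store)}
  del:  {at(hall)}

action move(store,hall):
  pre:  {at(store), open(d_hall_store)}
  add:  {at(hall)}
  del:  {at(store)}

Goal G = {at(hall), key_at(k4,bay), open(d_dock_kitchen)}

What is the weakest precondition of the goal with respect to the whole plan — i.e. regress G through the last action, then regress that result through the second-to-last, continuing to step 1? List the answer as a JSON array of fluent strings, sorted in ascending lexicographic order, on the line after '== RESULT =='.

Regress step by step:
  through step 3 (move(store,hall)): drop {at(hall)}, keep {key_at(k4,bay), open(d_dock_kitchen)}, require {at(store), open(d_hall_store)}
    → {at(store), key_at(k4,bay), open(d_dock_kitchen), open(d_hall_store)}
  through step 2 (move(hall,store)): drop {at(store)}, keep {key_at(k4,bay), open(d_dock_kitchen), open(d_hall_store)}, require {at(hall), open(d_hall_store)}
    → {at(hall), key_at(k4,bay), open(d_dock_kitchen), open(d_hall_store)}
  through step 1 (unlock(d_hall_store)): drop {open(d_hall_store)}, keep {at(hall), key_at(k4,bay), open(d_dock_kitchen)}, require {have(k4), locked(d_hall_store)}
    → {at(hall), have(k4), key_at(k4,bay), locked(d_hall_store), open(d_dock_kitchen)}

== RESULT ==
["at(hall)", "have(k4)", "key_at(k4,bay)", "locked(d_hall_store)", "open(d_dock_kitchen)"]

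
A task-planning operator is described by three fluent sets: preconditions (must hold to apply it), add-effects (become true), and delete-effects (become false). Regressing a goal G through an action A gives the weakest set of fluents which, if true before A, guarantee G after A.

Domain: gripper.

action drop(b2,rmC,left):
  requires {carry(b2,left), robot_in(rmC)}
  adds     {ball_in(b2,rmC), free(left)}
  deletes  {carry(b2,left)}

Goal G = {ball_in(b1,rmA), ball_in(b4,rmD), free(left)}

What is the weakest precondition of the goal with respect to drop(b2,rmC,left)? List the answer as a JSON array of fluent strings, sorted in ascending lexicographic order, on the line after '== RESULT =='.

Regress:
  G ∩ del = {}  (empty — regression defined)
  G \ add = {ball_in(b1,rmA), ball_in(b4,rmD), free(left)} \ {ball_in(b2,rmC), free(left)} = {ball_in(b1,rmA), ball_in(b4,rmD)}
  ∪ pre   = {ball_in(b1,rmA), ball_in(b4,rmD)} ∪ {carry(b2,left), robot_in(rmC)}
          = {ball_in(b1,rmA), ball_in(b4,rmD), carry(b2,left), robot_in(rmC)}

== RESULT ==
["ball_in(b1,rmA)", "ball_in(b4,rmD)", "carry(b2,left)", "robot_in(rmC)"]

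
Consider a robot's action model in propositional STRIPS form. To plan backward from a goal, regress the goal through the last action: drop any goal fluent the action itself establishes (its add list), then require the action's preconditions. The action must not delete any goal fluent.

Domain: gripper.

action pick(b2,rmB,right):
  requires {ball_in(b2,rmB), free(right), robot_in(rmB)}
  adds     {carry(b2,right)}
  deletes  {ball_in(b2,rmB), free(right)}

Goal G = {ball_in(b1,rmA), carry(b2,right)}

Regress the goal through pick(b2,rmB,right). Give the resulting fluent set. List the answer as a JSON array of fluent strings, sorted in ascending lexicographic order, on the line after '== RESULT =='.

Compute (G \ add) ∪ pre:
  G ∩ del = {}  (empty — regression defined)
  G \ add = {ball_in(b1,rmA), carry(b2,right)} \ {carry(b2,right)} = {ball_in(b1,rmA)}
  ∪ pre   = {ball_in(b1,rmA)} ∪ {ball_in(b2,rmB), free(right), robot_in(rmB)}
          = {ball_in(b1,rmA), ball_in(b2,rmB), free(right), robot_in(rmB)}

== RESULT ==
["ball_in(b1,rmA)", "ball_in(b2,rmB)", "free(right)", "robot_in(rmB)"]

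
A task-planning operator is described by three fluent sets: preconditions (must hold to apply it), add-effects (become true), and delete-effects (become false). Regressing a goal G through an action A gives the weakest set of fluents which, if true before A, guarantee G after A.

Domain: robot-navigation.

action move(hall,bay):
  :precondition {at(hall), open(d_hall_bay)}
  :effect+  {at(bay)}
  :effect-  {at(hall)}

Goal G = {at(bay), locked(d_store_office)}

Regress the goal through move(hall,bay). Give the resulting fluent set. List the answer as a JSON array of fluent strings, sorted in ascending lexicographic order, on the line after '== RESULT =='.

Regress:
  G ∩ del = {}  (empty — regression defined)
  G \ add = {at(bay), locked(d_store_office)} \ {at(bay)} = {locked(d_store_office)}
  ∪ pre   = {locked(d_store_office)} ∪ {at(hall), open(d_hall_bay)}
          = {at(hall), locked(d_store_office), open(d_hall_bay)}

== RESULT ==
["at(hall)", "locked(d_store_office)", "open(d_hall_bay)"]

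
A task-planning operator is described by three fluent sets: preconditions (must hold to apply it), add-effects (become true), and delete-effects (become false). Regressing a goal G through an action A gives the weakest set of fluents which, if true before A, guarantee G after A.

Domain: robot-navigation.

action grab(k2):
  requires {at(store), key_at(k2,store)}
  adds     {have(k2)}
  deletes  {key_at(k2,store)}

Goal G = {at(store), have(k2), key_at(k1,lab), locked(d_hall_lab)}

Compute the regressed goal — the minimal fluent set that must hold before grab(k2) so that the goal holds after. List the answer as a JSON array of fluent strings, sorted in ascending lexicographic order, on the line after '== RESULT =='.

Compute (G \ add) ∪ pre:
  G ∩ del = {}  (empty — regression defined)
  G \ add = {at(store), have(k2), key_at(k1,lab), locked(d_hall_lab)} \ {have(k2)} = {at(store), key_at(k1,lab), locked(d_hall_lab)}
  ∪ pre   = {at(store), key_at(k1,lab), locked(d_hall_lab)} ∪ {at(store), key_at(k2,store)}
          = {at(store), key_at(k1,lab), key_at(k2,store), locked(d_hall_lab)}

== RESULT ==
["at(store)", "key_at(k1,lab)", "key_at(k2,store)", "locked(d_hall_lab)"]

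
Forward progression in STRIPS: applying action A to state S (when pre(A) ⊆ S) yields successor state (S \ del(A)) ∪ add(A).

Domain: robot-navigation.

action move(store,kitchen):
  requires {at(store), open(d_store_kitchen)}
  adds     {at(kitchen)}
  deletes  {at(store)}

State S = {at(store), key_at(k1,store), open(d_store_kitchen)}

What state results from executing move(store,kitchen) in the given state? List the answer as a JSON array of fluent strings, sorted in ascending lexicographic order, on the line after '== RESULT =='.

Progress:
  pre ⊆ S: {at(store), open(d_store_kitchen)} ⊆ S  — applicable
  S \ del = {key_at(k1,store), open(d_store_kitchen)}
  ∪ add   = {at(kitchen), key_at(k1,store), open(d_store_kitchen)}

== RESULT ==
["at(kitchen)", "key_at(k1,store)", "open(d_store_kitchen)"]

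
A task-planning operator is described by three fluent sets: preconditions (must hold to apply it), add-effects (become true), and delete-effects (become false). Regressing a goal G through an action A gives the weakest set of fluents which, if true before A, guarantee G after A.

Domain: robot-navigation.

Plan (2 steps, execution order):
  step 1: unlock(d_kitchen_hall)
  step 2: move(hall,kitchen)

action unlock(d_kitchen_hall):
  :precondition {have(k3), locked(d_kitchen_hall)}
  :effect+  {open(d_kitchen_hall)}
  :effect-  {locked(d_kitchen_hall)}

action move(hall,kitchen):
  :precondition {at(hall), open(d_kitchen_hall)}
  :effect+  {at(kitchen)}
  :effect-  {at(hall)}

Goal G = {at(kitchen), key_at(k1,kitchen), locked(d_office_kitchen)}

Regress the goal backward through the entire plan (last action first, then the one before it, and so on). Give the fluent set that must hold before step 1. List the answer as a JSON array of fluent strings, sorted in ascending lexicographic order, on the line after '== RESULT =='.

Work backward from the goal:
  through step 2 (move(hall,kitchen)): drop {at(kitchen)}, keep {key_at(k1,kitchen), locked(d_office_kitchen)}, require {at(hall), open(d_kitchen_hall)}
    → {at(hall), key_at(k1,kitchen), locked(d_office_kitchen), open(d_kitchen_hall)}
  through step 1 (unlock(d_kitchen_hall)): drop {open(d_kitchen_hall)}, keep {at(hall), key_at(k1,kitchen), locked(d_office_kitchen)}, require {have(k3), locked(d_kitchen_hall)}
    → {at(hall), have(k3), key_at(k1,kitchen), locked(d_kitchen_hall), locked(d_office_kitchen)}

== RESULT ==
["at(hall)", "have(k3)", "key_at(k1,kitchen)", "locked(d_kitchen_hall)", "locked(d_office_kitchen)"]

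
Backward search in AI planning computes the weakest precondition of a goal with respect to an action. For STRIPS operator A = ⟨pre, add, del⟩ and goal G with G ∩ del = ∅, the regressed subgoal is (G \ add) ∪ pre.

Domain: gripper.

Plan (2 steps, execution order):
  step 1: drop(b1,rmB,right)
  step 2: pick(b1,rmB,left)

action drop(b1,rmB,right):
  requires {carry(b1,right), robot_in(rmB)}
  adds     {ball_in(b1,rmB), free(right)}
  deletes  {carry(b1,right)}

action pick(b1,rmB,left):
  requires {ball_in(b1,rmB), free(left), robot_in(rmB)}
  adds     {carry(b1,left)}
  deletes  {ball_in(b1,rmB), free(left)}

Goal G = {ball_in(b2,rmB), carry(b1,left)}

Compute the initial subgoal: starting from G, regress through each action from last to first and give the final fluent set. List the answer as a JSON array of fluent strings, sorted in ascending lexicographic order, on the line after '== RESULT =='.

Work backward from the goal:
  through step 2 (pick(b1,rmB,left)): drop {carry(b1,left)}, keep {ball_in(b2,rmB)}, require {ball_in(b1,rmB), free(left), robot_in(rmB)}
    → {ball_in(b1,rmB), ball_in(b2,rmB), free(left), robot_in(rmB)}
  through step 1 (drop(b1,rmB,right)): drop {ball_in(b1,rmB)}, keep {ball_in(b2,rmB), free(left), robot_in(rmB)}, require {carry(b1,right), robot_in(rmB)}
    → {ball_in(b2,rmB), carry(b1,right), free(left), robot_in(rmB)}

== RESULT ==
["ball_in(b2,rmB)", "carry(b1,right)", "free(left)", "robot_in(rmB)"]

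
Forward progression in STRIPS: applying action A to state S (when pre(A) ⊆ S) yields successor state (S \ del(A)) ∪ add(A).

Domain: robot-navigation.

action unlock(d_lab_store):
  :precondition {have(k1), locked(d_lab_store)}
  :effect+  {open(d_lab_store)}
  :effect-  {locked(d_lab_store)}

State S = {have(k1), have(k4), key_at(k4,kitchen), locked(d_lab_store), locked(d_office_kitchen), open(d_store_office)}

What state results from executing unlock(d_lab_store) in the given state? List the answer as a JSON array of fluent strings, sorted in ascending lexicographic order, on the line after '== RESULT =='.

Progress:
  pre ⊆ S: {have(k1), locked(d_lab_store)} ⊆ S  — applicable
  S \ del = {have(k1), have(k4), key_at(k4,kitchen), locked(d_office_kitchen), open(d_store_office)}
  ∪ add   = {have(k1), have(k4), key_at(k4,kitchen), locked(d_office_kitchen), open(d_lab_store), open(d_store_office)}

== RESULT ==
["have(k1)", "have(k4)", "key_at(k4,kitchen)", "locked(d_office_kitchen)", "open(d_lab_store)", "open(d_store_office)"]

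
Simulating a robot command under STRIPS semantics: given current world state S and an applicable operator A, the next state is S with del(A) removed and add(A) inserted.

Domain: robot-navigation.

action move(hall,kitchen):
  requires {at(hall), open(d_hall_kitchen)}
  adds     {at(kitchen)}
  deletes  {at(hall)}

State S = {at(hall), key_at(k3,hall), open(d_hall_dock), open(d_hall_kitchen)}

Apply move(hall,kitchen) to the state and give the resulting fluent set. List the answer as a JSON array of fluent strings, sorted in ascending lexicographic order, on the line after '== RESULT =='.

Compute (S \ del) ∪ add:
  pre ⊆ S: {at(hall), open(d_hall_kitchen)} ⊆ S  — applicable
  S \ del = {key_at(k3,hall), open(d_hall_dock), open(d_hall_kitchen)}
  ∪ add   = {at(kitchen), key_at(k3,hall), open(d_hall_dock), open(d_hall_kitchen)}

== RESULT ==
["at(kitchen)", "key_at(k3,hall)", "open(d_hall_dock)", "open(d_hall_kitchen)"]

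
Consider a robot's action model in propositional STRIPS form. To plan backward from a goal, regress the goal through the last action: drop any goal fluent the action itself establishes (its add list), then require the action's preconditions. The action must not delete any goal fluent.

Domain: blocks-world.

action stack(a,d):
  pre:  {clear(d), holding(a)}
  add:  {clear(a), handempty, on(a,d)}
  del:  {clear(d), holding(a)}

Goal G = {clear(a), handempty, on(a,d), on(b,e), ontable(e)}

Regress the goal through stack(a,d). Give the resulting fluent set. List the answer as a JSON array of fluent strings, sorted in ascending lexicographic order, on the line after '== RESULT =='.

Regress:
  G ∩ del = {}  (empty — regression defined)
  G \ add = {clear(a), handempty, on(a,d), on(b,e), ontable(e)} \ {clear(a), handempty, on(a,d)} = {on(b,e), ontable(e)}
  ∪ pre   = {on(b,e), ontable(e)} ∪ {clear(d), holding(a)}
          = {clear(d), holding(a), on(b,e), ontable(e)}

== RESULT ==
["clear(d)", "holding(a)", "on(b,e)", "ontable(e)"]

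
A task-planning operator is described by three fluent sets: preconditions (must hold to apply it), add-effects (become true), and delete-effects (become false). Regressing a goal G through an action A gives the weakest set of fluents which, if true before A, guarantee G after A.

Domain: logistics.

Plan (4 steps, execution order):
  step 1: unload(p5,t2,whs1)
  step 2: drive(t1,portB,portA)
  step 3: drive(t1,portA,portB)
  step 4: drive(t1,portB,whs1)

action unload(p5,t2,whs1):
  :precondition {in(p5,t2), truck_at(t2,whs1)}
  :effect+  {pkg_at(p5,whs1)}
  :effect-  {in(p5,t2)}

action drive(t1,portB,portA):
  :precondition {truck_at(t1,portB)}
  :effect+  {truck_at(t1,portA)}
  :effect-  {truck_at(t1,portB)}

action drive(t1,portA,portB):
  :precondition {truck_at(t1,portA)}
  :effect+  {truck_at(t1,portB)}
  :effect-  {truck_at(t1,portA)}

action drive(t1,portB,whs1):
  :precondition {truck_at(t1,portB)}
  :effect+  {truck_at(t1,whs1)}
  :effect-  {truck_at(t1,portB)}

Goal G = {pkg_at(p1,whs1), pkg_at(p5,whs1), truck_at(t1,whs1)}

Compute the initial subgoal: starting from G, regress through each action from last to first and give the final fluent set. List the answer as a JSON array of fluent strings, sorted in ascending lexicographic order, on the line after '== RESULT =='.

Regress step by step:
  through step 4 (drive(t1,portB,whs1)): drop {truck_at(t1,whs1)}, keep {pkg_at(p1,whs1), pkg_at(p5,whs1)}, require {truck_at(t1,portB)}
    → {pkg_at(p1,whs1), pkg_at(p5,whs1), truck_at(t1,portB)}
  through step 3 (drive(t1,portA,portB)): drop {truck_at(t1,portB)}, keep {pkg_at(p1,whs1), pkg_at(p5,whs1)}, require {truck_at(t1,portA)}
    → {pkg_at(p1,whs1), pkg_at(p5,whs1), truck_at(t1,portA)}
  through step 2 (drive(t1,portB,portA)): drop {truck_at(t1,portA)}, keep {pkg_at(p1,whs1), pkg_at(p5,whs1)}, require {truck_at(t1,portB)}
    → {pkg_at(p1,whs1), pkg_at(p5,whs1), truck_at(t1,portB)}
  through step 1 (unload(p5,t2,whs1)): drop {pkg_at(p5,whs1)}, keep {pkg_at(p1,whs1), truck_at(t1,portB)}, require {in(p5,t2), truck_at(t2,whs1)}
    → {in(p5,t2), pkg_at(p1,whs1), truck_at(t1,portB), truck_at(t2,whs1)}

== RESULT ==
["in(p5,t2)", "pkg_at(p1,whs1)", "truck_at(t1,portB)", "truck_at(t2,whs1)"]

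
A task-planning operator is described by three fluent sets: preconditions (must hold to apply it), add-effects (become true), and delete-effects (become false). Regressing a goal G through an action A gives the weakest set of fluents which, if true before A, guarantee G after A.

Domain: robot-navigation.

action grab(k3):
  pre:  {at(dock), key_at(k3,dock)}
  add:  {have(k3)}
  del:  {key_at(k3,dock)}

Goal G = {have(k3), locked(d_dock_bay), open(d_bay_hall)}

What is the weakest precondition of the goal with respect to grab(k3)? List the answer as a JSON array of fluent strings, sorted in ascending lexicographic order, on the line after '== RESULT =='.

Regress:
  G ∩ del = {}  (empty — regression defined)
  G \ add = {have(k3), locked(d_dock_bay), open(d_bay_hall)} \ {have(k3)} = {locked(d_dock_bay), open(d_bay_hall)}
  ∪ pre   = {locked(d_dock_bay), open(d_bay_hall)} ∪ {at(dock), key_at(k3,dock)}
          = {at(dock), key_at(k3,dock), locked(d_dock_bay), open(d_bay_hall)}

== RESULT ==
["at(dock)", "key_at(k3,dock)", "locked(d_dock_bay)", "open(d_bay_hall)"]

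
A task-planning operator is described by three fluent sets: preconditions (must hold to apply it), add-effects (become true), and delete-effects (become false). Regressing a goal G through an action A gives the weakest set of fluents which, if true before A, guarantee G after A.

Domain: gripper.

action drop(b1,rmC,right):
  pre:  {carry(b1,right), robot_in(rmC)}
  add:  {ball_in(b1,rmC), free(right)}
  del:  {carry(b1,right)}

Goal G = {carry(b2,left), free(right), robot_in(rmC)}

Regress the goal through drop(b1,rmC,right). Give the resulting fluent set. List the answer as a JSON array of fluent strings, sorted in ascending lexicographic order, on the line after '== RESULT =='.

Regress:
  G ∩ del = {}  (empty — regression defined)
  G \ add = {carry(b2,left), free(right), robot_in(rmC)} \ {ball_in(b1,rmC), free(right)} = {carry(b2,left), robot_in(rmC)}
  ∪ pre   = {carry(b2,left), robot_in(rmC)} ∪ {carry(b1,right), robot_in(rmC)}
          = {carry(b1,right), carry(b2,left), robot_in(rmC)}

== RESULT ==
["carry(b1,right)", "carry(b2,left)", "robot_in(rmC)"]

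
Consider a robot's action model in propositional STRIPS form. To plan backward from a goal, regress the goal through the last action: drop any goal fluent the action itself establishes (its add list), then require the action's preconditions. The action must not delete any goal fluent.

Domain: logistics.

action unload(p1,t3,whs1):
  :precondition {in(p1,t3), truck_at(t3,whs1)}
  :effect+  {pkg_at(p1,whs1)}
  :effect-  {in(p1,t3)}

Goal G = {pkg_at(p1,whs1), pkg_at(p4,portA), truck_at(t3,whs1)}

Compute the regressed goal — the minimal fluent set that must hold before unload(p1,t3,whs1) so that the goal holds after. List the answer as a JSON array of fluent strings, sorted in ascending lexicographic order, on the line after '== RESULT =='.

Regress:
  G ∩ del = {}  (empty — regression defined)
  G \ add = {pkg_at(p1,whs1), pkg_at(p4,portA), truck_at(t3,whs1)} \ {pkg_at(p1,whs1)} = {pkg_at(p4,portA), truck_at(t3,whs1)}
  ∪ pre   = {pkg_at(p4,portA), truck_at(t3,whs1)} ∪ {in(p1,t3), truck_at(t3,whs1)}
          = {in(p1,t3), pkg_at(p4,portA), truck_at(t3,whs1)}

== RESULT ==
["in(p1,t3)", "pkg_at(p4,portA)", "truck_at(t3,whs1)"]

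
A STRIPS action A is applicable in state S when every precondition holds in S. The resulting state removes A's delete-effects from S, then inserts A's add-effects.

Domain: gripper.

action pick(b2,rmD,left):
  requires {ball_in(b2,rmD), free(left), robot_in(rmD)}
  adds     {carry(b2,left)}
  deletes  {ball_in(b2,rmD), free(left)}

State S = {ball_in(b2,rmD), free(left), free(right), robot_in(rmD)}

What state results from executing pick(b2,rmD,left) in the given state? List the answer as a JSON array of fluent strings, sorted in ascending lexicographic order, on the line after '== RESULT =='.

Progress:
  pre ⊆ S: {ball_in(b2,rmD), free(left), robot_in(rmD)} ⊆ S  — applicable
  S \ del = {free(right), robot_in(rmD)}
  ∪ add   = {carry(b2,left), free(right), robot_in(rmD)}

== RESULT ==
["carry(b2,left)", "free(right)", "robot_in(rmD)"]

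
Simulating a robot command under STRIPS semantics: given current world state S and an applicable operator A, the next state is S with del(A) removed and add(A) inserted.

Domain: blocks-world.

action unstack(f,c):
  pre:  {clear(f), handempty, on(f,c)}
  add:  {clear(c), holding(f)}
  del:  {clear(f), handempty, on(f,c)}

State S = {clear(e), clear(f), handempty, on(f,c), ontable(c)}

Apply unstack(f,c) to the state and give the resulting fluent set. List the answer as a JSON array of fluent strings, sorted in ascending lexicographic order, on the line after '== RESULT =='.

Progress:
  pre ⊆ S: {clear(f), handempty, on(f,c)} ⊆ S  — applicable
  S \ del = {clear(e), ontable(c)}
  ∪ add   = {clear(c), clear(e), holding(f), ontable(c)}

== RESULT ==
["clear(c)", "clear(e)", "holding(f)", "ontable(c)"]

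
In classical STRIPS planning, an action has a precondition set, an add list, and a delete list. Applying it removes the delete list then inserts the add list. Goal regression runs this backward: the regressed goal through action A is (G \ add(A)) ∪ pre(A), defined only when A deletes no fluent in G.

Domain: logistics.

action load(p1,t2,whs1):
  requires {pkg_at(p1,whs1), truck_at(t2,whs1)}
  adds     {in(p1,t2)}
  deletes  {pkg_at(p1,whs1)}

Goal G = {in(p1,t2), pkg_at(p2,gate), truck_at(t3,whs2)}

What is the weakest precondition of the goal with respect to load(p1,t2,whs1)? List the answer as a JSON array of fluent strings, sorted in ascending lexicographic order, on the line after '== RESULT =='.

Compute (G \ add) ∪ pre:
  G ∩ del = {}  (empty — regression defined)
  G \ add = {in(p1,t2), pkg_at(p2,gate), truck_at(t3,whs2)} \ {in(p1,t2)} = {pkg_at(p2,gate), truck_at(t3,whs2)}
  ∪ pre   = {pkg_at(p2,gate), truck_at(t3,whs2)} ∪ {pkg_at(p1,whs1), truck_at(t2,whs1)}
          = {pkg_at(p1,whs1), pkg_at(p2,gate), truck_at(t2,whs1), truck_at(t3,whs2)}

== RESULT ==
["pkg_at(p1,whs1)", "pkg_at(p2,gate)", "truck_at(t2,whs1)", "truck_at(t3,whs2)"]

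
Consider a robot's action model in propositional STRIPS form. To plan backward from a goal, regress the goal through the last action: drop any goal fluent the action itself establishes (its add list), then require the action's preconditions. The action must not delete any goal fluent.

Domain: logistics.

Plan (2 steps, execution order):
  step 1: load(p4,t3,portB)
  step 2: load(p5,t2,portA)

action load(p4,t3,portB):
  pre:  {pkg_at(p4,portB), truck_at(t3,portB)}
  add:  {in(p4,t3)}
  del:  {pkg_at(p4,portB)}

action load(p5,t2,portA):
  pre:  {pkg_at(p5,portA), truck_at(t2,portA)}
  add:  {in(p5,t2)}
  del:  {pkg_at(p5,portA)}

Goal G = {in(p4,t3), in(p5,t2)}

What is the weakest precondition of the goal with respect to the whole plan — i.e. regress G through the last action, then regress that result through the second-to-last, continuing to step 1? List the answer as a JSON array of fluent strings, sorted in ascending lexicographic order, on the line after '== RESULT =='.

Work backward from the goal:
  through step 2 (load(p5,t2,portA)): drop {in(p5,t2)}, keep {in(p4,t3)}, require {pkg_at(p5,portA), truck_at(t2,portA)}
    → {in(p4,t3), pkg_at(p5,portA), truck_at(t2,portA)}
  through step 1 (load(p4,t3,portB)): drop {in(p4,t3)}, keep {pkg_at(p5,portA), truck_at(t2,portA)}, require {pkg_at(p4,portB), truck_at(t3,portB)}
    → {pkg_at(p4,portB), pkg_at(p5,portA), truck_at(t2,portA), truck_at(t3,portB)}

== RESULT ==
["pkg_at(p4,portB)", "pkg_at(p5,portA)", "truck_at(t2,portA)", "truck_at(t3,portB)"]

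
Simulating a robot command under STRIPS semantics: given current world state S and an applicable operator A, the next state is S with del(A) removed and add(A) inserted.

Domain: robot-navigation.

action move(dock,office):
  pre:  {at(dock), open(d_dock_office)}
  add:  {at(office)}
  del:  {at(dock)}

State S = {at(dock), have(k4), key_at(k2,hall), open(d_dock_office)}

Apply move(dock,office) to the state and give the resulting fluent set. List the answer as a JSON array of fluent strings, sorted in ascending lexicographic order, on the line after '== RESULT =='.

Progress:
  pre ⊆ S: {at(dock), open(d_dock_office)} ⊆ S  — applicable
  S \ del = {have(k4), key_at(k2,hall), open(d_dock_office)}
  ∪ add   = {at(office), have(k4), key_at(k2,hall), open(d_dock_office)}

== RESULT ==
["at(office)", "have(k4)", "key_at(k2,hall)", "open(d_dock_office)"]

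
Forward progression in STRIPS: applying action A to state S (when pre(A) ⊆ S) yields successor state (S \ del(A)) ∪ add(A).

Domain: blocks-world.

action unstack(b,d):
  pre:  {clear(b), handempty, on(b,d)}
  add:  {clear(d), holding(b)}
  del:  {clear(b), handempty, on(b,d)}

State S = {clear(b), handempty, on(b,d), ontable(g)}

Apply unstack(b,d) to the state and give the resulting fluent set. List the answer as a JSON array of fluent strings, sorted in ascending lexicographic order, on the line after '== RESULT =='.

Progress:
  pre ⊆ S: {clear(b), handempty, on(b,d)} ⊆ S  — applicable
  S \ del = {ontable(g)}
  ∪ add   = {clear(d), holding(b), ontable(g)}

== RESULT ==
["clear(d)", "holding(b)", "ontable(g)"]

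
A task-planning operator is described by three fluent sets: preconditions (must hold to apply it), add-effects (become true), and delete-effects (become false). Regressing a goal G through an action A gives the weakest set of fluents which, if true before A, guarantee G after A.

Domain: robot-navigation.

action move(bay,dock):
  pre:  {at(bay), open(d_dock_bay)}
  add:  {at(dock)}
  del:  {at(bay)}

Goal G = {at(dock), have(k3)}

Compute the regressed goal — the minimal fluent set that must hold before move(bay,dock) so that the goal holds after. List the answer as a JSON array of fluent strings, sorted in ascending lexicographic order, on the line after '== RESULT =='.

Compute (G \ add) ∪ pre:
  G ∩ del = {}  (empty — regression defined)
  G \ add = {at(dock), have(k3)} \ {at(dock)} = {have(k3)}
  ∪ pre   = {have(k3)} ∪ {at(bay), open(d_dock_bay)}
          = {at(bay), have(k3), open(d_dock_bay)}

== RESULT ==
["at(bay)", "have(k3)", "open(d_dock_bay)"]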